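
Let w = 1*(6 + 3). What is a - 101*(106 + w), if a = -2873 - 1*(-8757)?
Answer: -5731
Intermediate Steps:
a = 5884 (a = -2873 + 8757 = 5884)
w = 9 (w = 1*9 = 9)
a - 101*(106 + w) = 5884 - 101*(106 + 9) = 5884 - 101*115 = 5884 - 1*11615 = 5884 - 11615 = -5731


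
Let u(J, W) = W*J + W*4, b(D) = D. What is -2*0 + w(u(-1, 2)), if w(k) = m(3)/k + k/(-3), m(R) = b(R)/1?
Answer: -3/2 ≈ -1.5000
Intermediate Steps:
m(R) = R (m(R) = R/1 = R*1 = R)
u(J, W) = 4*W + J*W (u(J, W) = J*W + 4*W = 4*W + J*W)
w(k) = 3/k - k/3 (w(k) = 3/k + k/(-3) = 3/k + k*(-⅓) = 3/k - k/3)
-2*0 + w(u(-1, 2)) = -2*0 + (3/((2*(4 - 1))) - 2*(4 - 1)/3) = 0 + (3/((2*3)) - 2*3/3) = 0 + (3/6 - ⅓*6) = 0 + (3*(⅙) - 2) = 0 + (½ - 2) = 0 - 3/2 = -3/2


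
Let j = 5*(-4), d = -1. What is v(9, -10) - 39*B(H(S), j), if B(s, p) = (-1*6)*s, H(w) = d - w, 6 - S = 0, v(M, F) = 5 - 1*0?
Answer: -1633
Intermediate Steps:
v(M, F) = 5 (v(M, F) = 5 + 0 = 5)
S = 6 (S = 6 - 1*0 = 6 + 0 = 6)
H(w) = -1 - w
j = -20
B(s, p) = -6*s
v(9, -10) - 39*B(H(S), j) = 5 - (-234)*(-1 - 1*6) = 5 - (-234)*(-1 - 6) = 5 - (-234)*(-7) = 5 - 39*42 = 5 - 1638 = -1633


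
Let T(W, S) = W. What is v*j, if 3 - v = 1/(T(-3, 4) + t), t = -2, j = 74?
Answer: 1184/5 ≈ 236.80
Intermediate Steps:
v = 16/5 (v = 3 - 1/(-3 - 2) = 3 - 1/(-5) = 3 - 1*(-1/5) = 3 + 1/5 = 16/5 ≈ 3.2000)
v*j = (16/5)*74 = 1184/5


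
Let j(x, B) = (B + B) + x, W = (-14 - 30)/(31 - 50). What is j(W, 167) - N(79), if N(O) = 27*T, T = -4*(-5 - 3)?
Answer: -10026/19 ≈ -527.68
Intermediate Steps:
T = 32 (T = -4*(-8) = 32)
W = 44/19 (W = -44/(-19) = -44*(-1/19) = 44/19 ≈ 2.3158)
j(x, B) = x + 2*B (j(x, B) = 2*B + x = x + 2*B)
N(O) = 864 (N(O) = 27*32 = 864)
j(W, 167) - N(79) = (44/19 + 2*167) - 1*864 = (44/19 + 334) - 864 = 6390/19 - 864 = -10026/19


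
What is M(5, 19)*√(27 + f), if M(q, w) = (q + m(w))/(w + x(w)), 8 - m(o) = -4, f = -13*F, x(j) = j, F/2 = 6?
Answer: 17*I*√129/38 ≈ 5.0811*I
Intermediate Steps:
F = 12 (F = 2*6 = 12)
f = -156 (f = -13*12 = -156)
m(o) = 12 (m(o) = 8 - 1*(-4) = 8 + 4 = 12)
M(q, w) = (12 + q)/(2*w) (M(q, w) = (q + 12)/(w + w) = (12 + q)/((2*w)) = (12 + q)*(1/(2*w)) = (12 + q)/(2*w))
M(5, 19)*√(27 + f) = ((½)*(12 + 5)/19)*√(27 - 156) = ((½)*(1/19)*17)*√(-129) = 17*(I*√129)/38 = 17*I*√129/38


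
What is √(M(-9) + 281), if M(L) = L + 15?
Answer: √287 ≈ 16.941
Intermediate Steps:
M(L) = 15 + L
√(M(-9) + 281) = √((15 - 9) + 281) = √(6 + 281) = √287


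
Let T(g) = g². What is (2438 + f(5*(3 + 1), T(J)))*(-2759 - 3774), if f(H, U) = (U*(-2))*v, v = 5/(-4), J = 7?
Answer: -33455493/2 ≈ -1.6728e+7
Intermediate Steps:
v = -5/4 (v = 5*(-¼) = -5/4 ≈ -1.2500)
f(H, U) = 5*U/2 (f(H, U) = (U*(-2))*(-5/4) = -2*U*(-5/4) = 5*U/2)
(2438 + f(5*(3 + 1), T(J)))*(-2759 - 3774) = (2438 + (5/2)*7²)*(-2759 - 3774) = (2438 + (5/2)*49)*(-6533) = (2438 + 245/2)*(-6533) = (5121/2)*(-6533) = -33455493/2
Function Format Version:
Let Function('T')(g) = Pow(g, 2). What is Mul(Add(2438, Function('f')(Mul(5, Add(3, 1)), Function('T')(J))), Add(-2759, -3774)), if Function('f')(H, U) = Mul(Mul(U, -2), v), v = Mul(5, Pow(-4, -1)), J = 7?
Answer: Rational(-33455493, 2) ≈ -1.6728e+7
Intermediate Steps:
v = Rational(-5, 4) (v = Mul(5, Rational(-1, 4)) = Rational(-5, 4) ≈ -1.2500)
Function('f')(H, U) = Mul(Rational(5, 2), U) (Function('f')(H, U) = Mul(Mul(U, -2), Rational(-5, 4)) = Mul(Mul(-2, U), Rational(-5, 4)) = Mul(Rational(5, 2), U))
Mul(Add(2438, Function('f')(Mul(5, Add(3, 1)), Function('T')(J))), Add(-2759, -3774)) = Mul(Add(2438, Mul(Rational(5, 2), Pow(7, 2))), Add(-2759, -3774)) = Mul(Add(2438, Mul(Rational(5, 2), 49)), -6533) = Mul(Add(2438, Rational(245, 2)), -6533) = Mul(Rational(5121, 2), -6533) = Rational(-33455493, 2)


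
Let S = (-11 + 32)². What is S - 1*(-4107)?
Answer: 4548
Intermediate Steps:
S = 441 (S = 21² = 441)
S - 1*(-4107) = 441 - 1*(-4107) = 441 + 4107 = 4548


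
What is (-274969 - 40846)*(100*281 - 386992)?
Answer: 113343476980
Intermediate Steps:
(-274969 - 40846)*(100*281 - 386992) = -315815*(28100 - 386992) = -315815*(-358892) = 113343476980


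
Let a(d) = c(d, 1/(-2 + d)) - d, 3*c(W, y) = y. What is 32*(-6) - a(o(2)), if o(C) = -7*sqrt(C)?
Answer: -27073/141 - 1967*sqrt(2)/282 ≈ -201.87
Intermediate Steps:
c(W, y) = y/3
a(d) = -d + 1/(3*(-2 + d)) (a(d) = 1/(3*(-2 + d)) - d = -d + 1/(3*(-2 + d)))
32*(-6) - a(o(2)) = 32*(-6) - (1/3 - (-7*sqrt(2))*(-2 - 7*sqrt(2)))/(-2 - 7*sqrt(2)) = -192 - (1/3 + 7*sqrt(2)*(-2 - 7*sqrt(2)))/(-2 - 7*sqrt(2))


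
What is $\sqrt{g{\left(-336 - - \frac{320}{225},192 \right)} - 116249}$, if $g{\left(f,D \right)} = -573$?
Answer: $i \sqrt{116822} \approx 341.79 i$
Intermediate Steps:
$\sqrt{g{\left(-336 - - \frac{320}{225},192 \right)} - 116249} = \sqrt{-573 - 116249} = \sqrt{-116822} = i \sqrt{116822}$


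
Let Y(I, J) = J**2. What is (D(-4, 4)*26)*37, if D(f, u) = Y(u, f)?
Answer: 15392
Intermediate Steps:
D(f, u) = f**2
(D(-4, 4)*26)*37 = ((-4)**2*26)*37 = (16*26)*37 = 416*37 = 15392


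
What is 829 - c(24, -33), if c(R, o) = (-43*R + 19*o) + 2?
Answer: 2486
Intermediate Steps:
c(R, o) = 2 - 43*R + 19*o
829 - c(24, -33) = 829 - (2 - 43*24 + 19*(-33)) = 829 - (2 - 1032 - 627) = 829 - 1*(-1657) = 829 + 1657 = 2486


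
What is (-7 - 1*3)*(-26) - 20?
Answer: 240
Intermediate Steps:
(-7 - 1*3)*(-26) - 20 = (-7 - 3)*(-26) - 20 = -10*(-26) - 20 = 260 - 20 = 240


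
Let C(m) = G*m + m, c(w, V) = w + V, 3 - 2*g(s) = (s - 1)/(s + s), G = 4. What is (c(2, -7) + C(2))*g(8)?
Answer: 205/32 ≈ 6.4063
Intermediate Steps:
g(s) = 3/2 - (-1 + s)/(4*s) (g(s) = 3/2 - (s - 1)/(2*(s + s)) = 3/2 - (-1 + s)/(2*(2*s)) = 3/2 - (-1 + s)*1/(2*s)/2 = 3/2 - (-1 + s)/(4*s))
c(w, V) = V + w
C(m) = 5*m (C(m) = 4*m + m = 5*m)
(c(2, -7) + C(2))*g(8) = ((-7 + 2) + 5*2)*((¼)*(1 + 5*8)/8) = (-5 + 10)*((¼)*(⅛)*(1 + 40)) = 5*((¼)*(⅛)*41) = 5*(41/32) = 205/32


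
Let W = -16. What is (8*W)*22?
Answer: -2816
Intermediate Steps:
(8*W)*22 = (8*(-16))*22 = -128*22 = -2816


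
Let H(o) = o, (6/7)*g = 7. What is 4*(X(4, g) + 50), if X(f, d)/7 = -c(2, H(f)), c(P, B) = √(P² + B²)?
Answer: 200 - 56*√5 ≈ 74.780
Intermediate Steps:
g = 49/6 (g = (7/6)*7 = 49/6 ≈ 8.1667)
c(P, B) = √(B² + P²)
X(f, d) = -7*√(4 + f²) (X(f, d) = 7*(-√(f² + 2²)) = 7*(-√(f² + 4)) = 7*(-√(4 + f²)) = -7*√(4 + f²))
4*(X(4, g) + 50) = 4*(-7*√(4 + 4²) + 50) = 4*(-7*√(4 + 16) + 50) = 4*(-14*√5 + 50) = 4*(50 - 14*√5) = 200 - 56*√5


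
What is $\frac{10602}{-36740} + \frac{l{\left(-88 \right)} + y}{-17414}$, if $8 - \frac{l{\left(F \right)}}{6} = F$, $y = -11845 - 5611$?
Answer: $\frac{108886993}{159947590} \approx 0.68077$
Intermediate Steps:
$y = -17456$ ($y = -11845 - 5611 = -17456$)
$l{\left(F \right)} = 48 - 6 F$
$\frac{10602}{-36740} + \frac{l{\left(-88 \right)} + y}{-17414} = \frac{10602}{-36740} + \frac{\left(48 - -528\right) - 17456}{-17414} = 10602 \left(- \frac{1}{36740}\right) + \left(\left(48 + 528\right) - 17456\right) \left(- \frac{1}{17414}\right) = - \frac{5301}{18370} + \left(576 - 17456\right) \left(- \frac{1}{17414}\right) = - \frac{5301}{18370} - - \frac{8440}{8707} = - \frac{5301}{18370} + \frac{8440}{8707} = \frac{108886993}{159947590}$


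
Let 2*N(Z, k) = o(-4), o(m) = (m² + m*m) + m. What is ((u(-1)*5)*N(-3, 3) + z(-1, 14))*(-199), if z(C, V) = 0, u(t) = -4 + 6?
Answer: -27860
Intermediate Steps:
u(t) = 2
o(m) = m + 2*m² (o(m) = (m² + m²) + m = 2*m² + m = m + 2*m²)
N(Z, k) = 14 (N(Z, k) = (-4*(1 + 2*(-4)))/2 = (-4*(1 - 8))/2 = (-4*(-7))/2 = (½)*28 = 14)
((u(-1)*5)*N(-3, 3) + z(-1, 14))*(-199) = ((2*5)*14 + 0)*(-199) = (10*14 + 0)*(-199) = (140 + 0)*(-199) = 140*(-199) = -27860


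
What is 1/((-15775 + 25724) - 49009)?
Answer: -1/39060 ≈ -2.5602e-5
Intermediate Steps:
1/((-15775 + 25724) - 49009) = 1/(9949 - 49009) = 1/(-39060) = -1/39060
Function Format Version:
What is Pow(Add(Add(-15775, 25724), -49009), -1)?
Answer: Rational(-1, 39060) ≈ -2.5602e-5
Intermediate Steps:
Pow(Add(Add(-15775, 25724), -49009), -1) = Pow(Add(9949, -49009), -1) = Pow(-39060, -1) = Rational(-1, 39060)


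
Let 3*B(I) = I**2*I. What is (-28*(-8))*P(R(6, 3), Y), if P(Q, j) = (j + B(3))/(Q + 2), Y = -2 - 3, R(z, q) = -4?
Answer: -448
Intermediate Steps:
Y = -5
B(I) = I**3/3 (B(I) = (I**2*I)/3 = I**3/3)
P(Q, j) = (9 + j)/(2 + Q) (P(Q, j) = (j + (1/3)*3**3)/(Q + 2) = (j + (1/3)*27)/(2 + Q) = (j + 9)/(2 + Q) = (9 + j)/(2 + Q))
(-28*(-8))*P(R(6, 3), Y) = (-28*(-8))*((9 - 5)/(2 - 4)) = 224*(4/(-2)) = 224*(-1/2*4) = 224*(-2) = -448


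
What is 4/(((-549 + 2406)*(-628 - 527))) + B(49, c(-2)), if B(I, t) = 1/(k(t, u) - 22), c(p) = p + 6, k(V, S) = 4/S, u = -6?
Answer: -6434777/145848780 ≈ -0.044120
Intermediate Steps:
c(p) = 6 + p
B(I, t) = -3/68 (B(I, t) = 1/(4/(-6) - 22) = 1/(4*(-⅙) - 22) = 1/(-⅔ - 22) = 1/(-68/3) = -3/68)
4/(((-549 + 2406)*(-628 - 527))) + B(49, c(-2)) = 4/(((-549 + 2406)*(-628 - 527))) - 3/68 = 4/((1857*(-1155))) - 3/68 = 4/(-2144835) - 3/68 = 4*(-1/2144835) - 3/68 = -4/2144835 - 3/68 = -6434777/145848780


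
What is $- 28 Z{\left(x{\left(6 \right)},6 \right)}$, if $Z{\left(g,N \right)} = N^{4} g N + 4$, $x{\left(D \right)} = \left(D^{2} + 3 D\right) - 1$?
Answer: $-11539696$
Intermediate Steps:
$x{\left(D \right)} = -1 + D^{2} + 3 D$
$Z{\left(g,N \right)} = 4 + g N^{5}$ ($Z{\left(g,N \right)} = g N^{4} N + 4 = g N^{5} + 4 = 4 + g N^{5}$)
$- 28 Z{\left(x{\left(6 \right)},6 \right)} = - 28 \left(4 + \left(-1 + 6^{2} + 3 \cdot 6\right) 6^{5}\right) = - 28 \left(4 + \left(-1 + 36 + 18\right) 7776\right) = - 28 \left(4 + 53 \cdot 7776\right) = - 28 \left(4 + 412128\right) = \left(-28\right) 412132 = -11539696$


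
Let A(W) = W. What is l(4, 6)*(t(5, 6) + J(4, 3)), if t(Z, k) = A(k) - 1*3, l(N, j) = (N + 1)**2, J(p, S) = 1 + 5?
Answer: 225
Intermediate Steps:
J(p, S) = 6
l(N, j) = (1 + N)**2
t(Z, k) = -3 + k (t(Z, k) = k - 1*3 = k - 3 = -3 + k)
l(4, 6)*(t(5, 6) + J(4, 3)) = (1 + 4)**2*((-3 + 6) + 6) = 5**2*(3 + 6) = 25*9 = 225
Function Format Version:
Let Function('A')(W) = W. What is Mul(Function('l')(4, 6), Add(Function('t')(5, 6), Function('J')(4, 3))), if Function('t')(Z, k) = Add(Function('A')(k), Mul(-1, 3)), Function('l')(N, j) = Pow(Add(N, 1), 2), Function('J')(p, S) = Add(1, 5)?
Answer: 225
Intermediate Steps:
Function('J')(p, S) = 6
Function('l')(N, j) = Pow(Add(1, N), 2)
Function('t')(Z, k) = Add(-3, k) (Function('t')(Z, k) = Add(k, Mul(-1, 3)) = Add(k, -3) = Add(-3, k))
Mul(Function('l')(4, 6), Add(Function('t')(5, 6), Function('J')(4, 3))) = Mul(Pow(Add(1, 4), 2), Add(Add(-3, 6), 6)) = Mul(Pow(5, 2), Add(3, 6)) = Mul(25, 9) = 225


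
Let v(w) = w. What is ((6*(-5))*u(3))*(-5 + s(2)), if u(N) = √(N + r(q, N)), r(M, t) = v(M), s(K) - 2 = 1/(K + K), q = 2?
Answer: 165*√5/2 ≈ 184.48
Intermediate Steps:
s(K) = 2 + 1/(2*K) (s(K) = 2 + 1/(K + K) = 2 + 1/(2*K))
r(M, t) = M
u(N) = √(2 + N) (u(N) = √(N + 2) = √(2 + N))
((6*(-5))*u(3))*(-5 + s(2)) = ((6*(-5))*√(2 + 3))*(-5 + (2 + (½)/2)) = (-30*√5)*(-5 + (2 + (½)*(½))) = (-30*√5)*(-5 + (2 + ¼)) = (-30*√5)*(-5 + 9/4) = -30*√5*(-11/4) = 165*√5/2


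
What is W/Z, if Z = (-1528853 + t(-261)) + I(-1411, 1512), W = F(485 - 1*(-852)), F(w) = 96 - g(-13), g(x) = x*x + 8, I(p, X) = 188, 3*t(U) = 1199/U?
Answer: 63423/1196945894 ≈ 5.2987e-5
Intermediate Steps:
t(U) = 1199/(3*U) (t(U) = (1199/U)/3 = 1199/(3*U))
g(x) = 8 + x² (g(x) = x² + 8 = 8 + x²)
F(w) = -81 (F(w) = 96 - (8 + (-13)²) = 96 - (8 + 169) = 96 - 1*177 = 96 - 177 = -81)
W = -81
Z = -1196945894/783 (Z = (-1528853 + (1199/3)/(-261)) + 188 = (-1528853 + (1199/3)*(-1/261)) + 188 = (-1528853 - 1199/783) + 188 = -1197093098/783 + 188 = -1196945894/783 ≈ -1.5287e+6)
W/Z = -81/(-1196945894/783) = -81*(-783/1196945894) = 63423/1196945894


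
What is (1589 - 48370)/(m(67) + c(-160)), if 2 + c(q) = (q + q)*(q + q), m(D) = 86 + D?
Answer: -46781/102551 ≈ -0.45617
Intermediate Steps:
c(q) = -2 + 4*q**2 (c(q) = -2 + (q + q)*(q + q) = -2 + (2*q)*(2*q) = -2 + 4*q**2)
(1589 - 48370)/(m(67) + c(-160)) = (1589 - 48370)/((86 + 67) + (-2 + 4*(-160)**2)) = -46781/(153 + (-2 + 4*25600)) = -46781/(153 + (-2 + 102400)) = -46781/(153 + 102398) = -46781/102551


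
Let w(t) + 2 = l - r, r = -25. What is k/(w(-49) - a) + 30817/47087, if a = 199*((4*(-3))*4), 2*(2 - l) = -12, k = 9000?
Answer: 719102311/451234721 ≈ 1.5936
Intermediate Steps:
l = 8 (l = 2 - ½*(-12) = 2 + 6 = 8)
w(t) = 31 (w(t) = -2 + (8 - 1*(-25)) = -2 + (8 + 25) = -2 + 33 = 31)
a = -9552 (a = 199*(-12*4) = 199*(-48) = -9552)
k/(w(-49) - a) + 30817/47087 = 9000/(31 - 1*(-9552)) + 30817/47087 = 9000/(31 + 9552) + 30817*(1/47087) = 9000/9583 + 30817/47087 = 719102311/451234721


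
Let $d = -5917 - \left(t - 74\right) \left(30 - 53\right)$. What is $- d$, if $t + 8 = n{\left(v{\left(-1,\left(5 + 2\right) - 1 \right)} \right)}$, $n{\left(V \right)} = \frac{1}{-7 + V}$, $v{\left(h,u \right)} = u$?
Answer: $7826$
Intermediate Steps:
$t = -9$ ($t = -8 + \frac{1}{-7 + \left(\left(5 + 2\right) - 1\right)} = -8 + \frac{1}{-7 + \left(7 - 1\right)} = -8 + \frac{1}{-7 + 6} = -8 + \frac{1}{-1} = -8 - 1 = -9$)
$d = -7826$ ($d = -5917 - \left(-9 - 74\right) \left(30 - 53\right) = -5917 - \left(-83\right) \left(-23\right) = -5917 - 1909 = -7826$)
$- d = \left(-1\right) \left(-7826\right) = 7826$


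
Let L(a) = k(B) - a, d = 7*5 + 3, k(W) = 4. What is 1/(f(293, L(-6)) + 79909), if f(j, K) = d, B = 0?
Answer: 1/79947 ≈ 1.2508e-5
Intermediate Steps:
d = 38 (d = 35 + 3 = 38)
L(a) = 4 - a
f(j, K) = 38
1/(f(293, L(-6)) + 79909) = 1/(38 + 79909) = 1/79947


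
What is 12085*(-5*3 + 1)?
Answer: -169190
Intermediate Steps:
12085*(-5*3 + 1) = 12085*(-15 + 1) = 12085*(-14) = -169190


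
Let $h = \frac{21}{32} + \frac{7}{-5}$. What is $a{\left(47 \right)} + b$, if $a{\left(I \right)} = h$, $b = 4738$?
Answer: $\frac{757961}{160} \approx 4737.3$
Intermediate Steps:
$h = - \frac{119}{160}$ ($h = 21 \cdot \frac{1}{32} + 7 \left(- \frac{1}{5}\right) = \frac{21}{32} - \frac{7}{5} = - \frac{119}{160} \approx -0.74375$)
$a{\left(I \right)} = - \frac{119}{160}$
$a{\left(47 \right)} + b = - \frac{119}{160} + 4738 = \frac{757961}{160}$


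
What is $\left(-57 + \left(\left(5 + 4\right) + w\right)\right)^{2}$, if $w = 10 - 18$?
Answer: $3136$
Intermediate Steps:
$w = -8$ ($w = 10 - 18 = -8$)
$\left(-57 + \left(\left(5 + 4\right) + w\right)\right)^{2} = \left(-57 + \left(\left(5 + 4\right) - 8\right)\right)^{2} = \left(-57 + \left(9 - 8\right)\right)^{2} = \left(-57 + 1\right)^{2} = \left(-56\right)^{2} = 3136$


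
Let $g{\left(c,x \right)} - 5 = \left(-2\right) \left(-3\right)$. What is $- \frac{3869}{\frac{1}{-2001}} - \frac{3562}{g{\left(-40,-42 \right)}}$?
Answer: $\frac{85156997}{11} \approx 7.7415 \cdot 10^{6}$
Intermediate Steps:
$g{\left(c,x \right)} = 11$ ($g{\left(c,x \right)} = 5 - -6 = 5 + 6 = 11$)
$- \frac{3869}{\frac{1}{-2001}} - \frac{3562}{g{\left(-40,-42 \right)}} = - \frac{3869}{\frac{1}{-2001}} - \frac{3562}{11} = - \frac{3869}{- \frac{1}{2001}} - \frac{3562}{11} = \left(-3869\right) \left(-2001\right) - \frac{3562}{11} = 7741869 - \frac{3562}{11} = \frac{85156997}{11}$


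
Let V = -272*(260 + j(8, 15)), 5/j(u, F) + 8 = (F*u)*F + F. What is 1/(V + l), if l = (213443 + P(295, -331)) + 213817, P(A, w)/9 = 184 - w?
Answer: 1807/652641865 ≈ 2.7687e-6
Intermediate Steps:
P(A, w) = 1656 - 9*w (P(A, w) = 9*(184 - w) = 1656 - 9*w)
j(u, F) = 5/(-8 + F + u*F²) (j(u, F) = 5/(-8 + ((F*u)*F + F)) = 5/(-8 + (u*F² + F)) = 5/(-8 + (F + u*F²)) = 5/(-8 + F + u*F²))
l = 431895 (l = (213443 + (1656 - 9*(-331))) + 213817 = (213443 + (1656 + 2979)) + 213817 = (213443 + 4635) + 213817 = 218078 + 213817 = 431895)
V = -127792400/1807 (V = -272*(260 + 5/(-8 + 15 + 8*15²)) = -272*(260 + 5/(-8 + 15 + 8*225)) = -272*(260 + 5/(-8 + 15 + 1800)) = -272*(260 + 5/1807) = -272*469825/1807 = -127792400/1807 ≈ -70721.)
1/(V + l) = 1/(-127792400/1807 + 431895) = 1/(652641865/1807) = 1807/652641865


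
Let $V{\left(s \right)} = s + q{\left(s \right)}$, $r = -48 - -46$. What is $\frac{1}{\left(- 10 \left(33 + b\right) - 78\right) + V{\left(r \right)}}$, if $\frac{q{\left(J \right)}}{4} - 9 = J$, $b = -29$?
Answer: $- \frac{1}{92} \approx -0.01087$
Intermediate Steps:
$r = -2$ ($r = -48 + 46 = -2$)
$q{\left(J \right)} = 36 + 4 J$
$V{\left(s \right)} = 36 + 5 s$ ($V{\left(s \right)} = s + \left(36 + 4 s\right) = 36 + 5 s$)
$\frac{1}{\left(- 10 \left(33 + b\right) - 78\right) + V{\left(r \right)}} = \frac{1}{\left(- 10 \left(33 - 29\right) - 78\right) + \left(36 + 5 \left(-2\right)\right)} = \frac{1}{\left(\left(-10\right) 4 - 78\right) + \left(36 - 10\right)} = \frac{1}{\left(-40 - 78\right) + 26} = \frac{1}{-118 + 26} = \frac{1}{-92} = - \frac{1}{92}$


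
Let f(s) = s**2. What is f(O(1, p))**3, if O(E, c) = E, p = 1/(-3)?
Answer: 1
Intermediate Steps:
p = -1/3 (p = 1*(-1/3) = -1/3 ≈ -0.33333)
f(O(1, p))**3 = (1**2)**3 = 1**3 = 1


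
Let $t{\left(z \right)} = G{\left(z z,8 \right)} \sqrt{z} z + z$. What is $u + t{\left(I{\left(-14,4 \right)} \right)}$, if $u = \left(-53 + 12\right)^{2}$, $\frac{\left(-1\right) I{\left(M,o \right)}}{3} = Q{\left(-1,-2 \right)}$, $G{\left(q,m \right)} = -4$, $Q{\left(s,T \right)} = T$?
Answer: $1687 - 24 \sqrt{6} \approx 1628.2$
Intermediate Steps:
$I{\left(M,o \right)} = 6$ ($I{\left(M,o \right)} = \left(-3\right) \left(-2\right) = 6$)
$t{\left(z \right)} = z - 4 z^{\frac{3}{2}}$ ($t{\left(z \right)} = - 4 \sqrt{z} z + z = - 4 z^{\frac{3}{2}} + z = z - 4 z^{\frac{3}{2}}$)
$u = 1681$ ($u = \left(-41\right)^{2} = 1681$)
$u + t{\left(I{\left(-14,4 \right)} \right)} = 1681 + \left(6 - 4 \cdot 6^{\frac{3}{2}}\right) = 1681 + \left(6 - 4 \cdot 6 \sqrt{6}\right) = 1681 + \left(6 - 24 \sqrt{6}\right) = 1687 - 24 \sqrt{6}$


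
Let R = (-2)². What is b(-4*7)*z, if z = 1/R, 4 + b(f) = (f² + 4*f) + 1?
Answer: 669/4 ≈ 167.25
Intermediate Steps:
R = 4
b(f) = -3 + f² + 4*f (b(f) = -4 + ((f² + 4*f) + 1) = -4 + (1 + f² + 4*f) = -3 + f² + 4*f)
z = ¼ (z = 1/4 = ¼ ≈ 0.25000)
b(-4*7)*z = (-3 + (-4*7)² + 4*(-4*7))*(¼) = (-3 + (-28)² + 4*(-28))*(¼) = (-3 + 784 - 112)*(¼) = 669*(¼) = 669/4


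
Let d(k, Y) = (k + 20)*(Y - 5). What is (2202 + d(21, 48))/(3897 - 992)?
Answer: 793/581 ≈ 1.3649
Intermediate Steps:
d(k, Y) = (-5 + Y)*(20 + k) (d(k, Y) = (20 + k)*(-5 + Y) = (-5 + Y)*(20 + k))
(2202 + d(21, 48))/(3897 - 992) = (2202 + (-100 - 5*21 + 20*48 + 48*21))/(3897 - 992) = (2202 + (-100 - 105 + 960 + 1008))/2905 = (2202 + 1763)*(1/2905) = 3965*(1/2905) = 793/581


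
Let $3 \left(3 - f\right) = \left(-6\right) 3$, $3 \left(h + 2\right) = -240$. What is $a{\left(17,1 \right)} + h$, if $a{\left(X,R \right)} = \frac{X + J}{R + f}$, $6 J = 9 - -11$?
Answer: $- \frac{2399}{30} \approx -79.967$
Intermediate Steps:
$h = -82$ ($h = -2 + \frac{1}{3} \left(-240\right) = -2 - 80 = -82$)
$J = \frac{10}{3}$ ($J = \frac{9 - -11}{6} = \frac{9 + 11}{6} = \frac{1}{6} \cdot 20 = \frac{10}{3} \approx 3.3333$)
$f = 9$ ($f = 3 - \frac{\left(-6\right) 3}{3} = 3 - -6 = 3 + 6 = 9$)
$a{\left(X,R \right)} = \frac{\frac{10}{3} + X}{9 + R}$ ($a{\left(X,R \right)} = \frac{X + \frac{10}{3}}{R + 9} = \frac{\frac{10}{3} + X}{9 + R}$)
$a{\left(17,1 \right)} + h = \frac{\frac{10}{3} + 17}{9 + 1} - 82 = \frac{1}{10} \cdot \frac{61}{3} - 82 = \frac{61}{30} - 82 = - \frac{2399}{30}$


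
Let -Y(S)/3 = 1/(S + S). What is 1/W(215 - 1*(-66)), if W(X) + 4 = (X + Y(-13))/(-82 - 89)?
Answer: -4446/25093 ≈ -0.17718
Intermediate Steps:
Y(S) = -3/(2*S) (Y(S) = -3/(S + S) = -3*1/(2*S) = -3/(2*S))
W(X) = -5929/1482 - X/171 (W(X) = -4 + (X - 3/2/(-13))/(-82 - 89) = -4 + (X - 3/2*(-1/13))/(-171) = -4 + (X + 3/26)*(-1/171) = -4 + (3/26 + X)*(-1/171) = -4 + (-1/1482 - X/171) = -5929/1482 - X/171)
1/W(215 - 1*(-66)) = 1/(-5929/1482 - (215 - 1*(-66))/171) = 1/(-5929/1482 - (215 + 66)/171) = 1/(-5929/1482 - 1/171*281) = 1/(-5929/1482 - 281/171) = 1/(-25093/4446) = -4446/25093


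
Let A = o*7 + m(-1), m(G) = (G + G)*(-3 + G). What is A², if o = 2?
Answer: 484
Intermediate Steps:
m(G) = 2*G*(-3 + G) (m(G) = (2*G)*(-3 + G) = 2*G*(-3 + G))
A = 22 (A = 2*7 + 2*(-1)*(-3 - 1) = 14 + 2*(-1)*(-4) = 14 + 8 = 22)
A² = 22² = 484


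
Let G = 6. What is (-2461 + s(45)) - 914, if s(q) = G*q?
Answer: -3105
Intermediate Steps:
s(q) = 6*q
(-2461 + s(45)) - 914 = (-2461 + 6*45) - 914 = (-2461 + 270) - 914 = -2191 - 914 = -3105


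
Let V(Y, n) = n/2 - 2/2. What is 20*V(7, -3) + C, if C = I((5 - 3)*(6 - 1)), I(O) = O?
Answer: -40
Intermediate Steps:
V(Y, n) = -1 + n/2 (V(Y, n) = n*(½) - 2*½ = n/2 - 1 = -1 + n/2)
C = 10 (C = (5 - 3)*(6 - 1) = 2*5 = 10)
20*V(7, -3) + C = 20*(-1 + (½)*(-3)) + 10 = 20*(-1 - 3/2) + 10 = 20*(-5/2) + 10 = -50 + 10 = -40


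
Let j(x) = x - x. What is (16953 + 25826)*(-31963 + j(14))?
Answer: -1367345177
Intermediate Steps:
j(x) = 0
(16953 + 25826)*(-31963 + j(14)) = (16953 + 25826)*(-31963 + 0) = 42779*(-31963) = -1367345177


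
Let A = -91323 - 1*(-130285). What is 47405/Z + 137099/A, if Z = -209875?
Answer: 234144861/71105650 ≈ 3.2929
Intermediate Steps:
A = 38962 (A = -91323 + 130285 = 38962)
47405/Z + 137099/A = 47405/(-209875) + 137099/38962 = 47405*(-1/209875) + 137099*(1/38962) = -9481/41975 + 137099/38962 = 234144861/71105650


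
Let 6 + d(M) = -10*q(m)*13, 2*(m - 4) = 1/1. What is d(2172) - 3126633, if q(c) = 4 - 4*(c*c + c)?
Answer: -3114289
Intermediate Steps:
m = 9/2 (m = 4 + (½)/1 = 4 + (½)*1 = 4 + ½ = 9/2 ≈ 4.5000)
q(c) = 4 - 4*c - 4*c² (q(c) = 4 - 4*(c² + c) = 4 - 4*(c + c²) = 4 + (-4*c - 4*c²) = 4 - 4*c - 4*c²)
d(M) = 12344 (d(M) = -6 - 10*(4 - 4*9/2 - 4*(9/2)²)*13 = -6 - 10*(4 - 18 - 4*81/4)*13 = -6 - 10*(4 - 18 - 81)*13 = -6 - 10*(-95)*13 = -6 + 950*13 = -6 + 12350 = 12344)
d(2172) - 3126633 = 12344 - 3126633 = -3114289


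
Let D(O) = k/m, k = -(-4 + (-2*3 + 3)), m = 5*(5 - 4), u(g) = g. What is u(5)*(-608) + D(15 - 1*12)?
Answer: -15193/5 ≈ -3038.6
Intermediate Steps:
m = 5 (m = 5*1 = 5)
k = 7 (k = -(-4 + (-6 + 3)) = -(-4 - 3) = -1*(-7) = 7)
D(O) = 7/5
u(5)*(-608) + D(15 - 1*12) = 5*(-608) + 7/5 = -3040 + 7/5 = -15193/5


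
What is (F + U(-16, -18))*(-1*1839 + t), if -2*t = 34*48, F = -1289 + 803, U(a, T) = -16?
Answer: 1332810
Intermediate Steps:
F = -486
t = -816 (t = -17*48 = -1/2*1632 = -816)
(F + U(-16, -18))*(-1*1839 + t) = (-486 - 16)*(-1*1839 - 816) = -502*(-1839 - 816) = -502*(-2655) = 1332810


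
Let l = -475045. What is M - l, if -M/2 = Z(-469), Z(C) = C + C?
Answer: 476921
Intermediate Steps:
Z(C) = 2*C
M = 1876 (M = -4*(-469) = -2*(-938) = 1876)
M - l = 1876 - 1*(-475045) = 1876 + 475045 = 476921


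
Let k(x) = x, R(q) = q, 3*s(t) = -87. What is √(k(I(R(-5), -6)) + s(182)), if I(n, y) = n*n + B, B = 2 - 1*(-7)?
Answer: √5 ≈ 2.2361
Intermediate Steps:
s(t) = -29 (s(t) = (⅓)*(-87) = -29)
B = 9 (B = 2 + 7 = 9)
I(n, y) = 9 + n² (I(n, y) = n*n + 9 = n² + 9 = 9 + n²)
√(k(I(R(-5), -6)) + s(182)) = √((9 + (-5)²) - 29) = √((9 + 25) - 29) = √(34 - 29) = √5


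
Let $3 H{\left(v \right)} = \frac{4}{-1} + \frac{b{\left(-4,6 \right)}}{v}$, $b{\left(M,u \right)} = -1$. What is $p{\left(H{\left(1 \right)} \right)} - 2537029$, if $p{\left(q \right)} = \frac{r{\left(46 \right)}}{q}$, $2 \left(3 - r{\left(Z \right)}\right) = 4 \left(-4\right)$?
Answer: $- \frac{12685178}{5} \approx -2.537 \cdot 10^{6}$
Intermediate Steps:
$r{\left(Z \right)} = 11$ ($r{\left(Z \right)} = 3 - \frac{4 \left(-4\right)}{2} = 3 - -8 = 3 + 8 = 11$)
$H{\left(v \right)} = - \frac{4}{3} - \frac{1}{3 v}$ ($H{\left(v \right)} = \frac{\frac{4}{-1} - \frac{1}{v}}{3} = \frac{4 \left(-1\right) - \frac{1}{v}}{3} = \frac{-4 - \frac{1}{v}}{3} = - \frac{4}{3} - \frac{1}{3 v}$)
$p{\left(q \right)} = \frac{11}{q}$
$p{\left(H{\left(1 \right)} \right)} - 2537029 = \frac{11}{\frac{1}{3} \cdot 1^{-1} \left(-1 - 4\right)} - 2537029 = \frac{11}{\frac{1}{3} \cdot 1 \left(-1 - 4\right)} - 2537029 = \frac{11}{\frac{1}{3} \cdot 1 \left(-5\right)} - 2537029 = \frac{11}{- \frac{5}{3}} - 2537029 = 11 \left(- \frac{3}{5}\right) - 2537029 = - \frac{33}{5} - 2537029 = - \frac{12685178}{5}$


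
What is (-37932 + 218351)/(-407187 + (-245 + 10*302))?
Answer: -180419/404412 ≈ -0.44613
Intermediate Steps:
(-37932 + 218351)/(-407187 + (-245 + 10*302)) = 180419/(-407187 + (-245 + 3020)) = 180419/(-407187 + 2775) = 180419/(-404412) = 180419*(-1/404412) = -180419/404412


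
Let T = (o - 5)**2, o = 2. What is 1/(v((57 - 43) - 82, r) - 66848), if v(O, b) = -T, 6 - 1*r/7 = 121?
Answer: -1/66857 ≈ -1.4957e-5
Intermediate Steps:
r = -805 (r = 42 - 7*121 = 42 - 847 = -805)
T = 9 (T = (2 - 5)**2 = (-3)**2 = 9)
v(O, b) = -9 (v(O, b) = -1*9 = -9)
1/(v((57 - 43) - 82, r) - 66848) = 1/(-9 - 66848) = 1/(-66857) = -1/66857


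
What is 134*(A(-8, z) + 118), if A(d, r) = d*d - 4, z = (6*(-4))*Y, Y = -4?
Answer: 23852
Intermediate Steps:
z = 96 (z = (6*(-4))*(-4) = -24*(-4) = 96)
A(d, r) = -4 + d² (A(d, r) = d² - 4 = -4 + d²)
134*(A(-8, z) + 118) = 134*((-4 + (-8)²) + 118) = 134*((-4 + 64) + 118) = 134*(60 + 118) = 134*178 = 23852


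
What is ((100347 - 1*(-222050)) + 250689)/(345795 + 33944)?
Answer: 573086/379739 ≈ 1.5092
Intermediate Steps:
((100347 - 1*(-222050)) + 250689)/(345795 + 33944) = ((100347 + 222050) + 250689)/379739 = (322397 + 250689)*(1/379739) = 573086*(1/379739) = 573086/379739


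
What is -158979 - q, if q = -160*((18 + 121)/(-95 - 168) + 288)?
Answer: -29714677/263 ≈ -1.1298e+5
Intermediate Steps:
q = -12096800/263 (q = -160*(139/(-263) + 288) = -160*(139*(-1/263) + 288) = -160*(-139/263 + 288) = -160*75605/263 = -12096800/263 ≈ -45995.)
-158979 - q = -158979 - 1*(-12096800/263) = -158979 + 12096800/263 = -29714677/263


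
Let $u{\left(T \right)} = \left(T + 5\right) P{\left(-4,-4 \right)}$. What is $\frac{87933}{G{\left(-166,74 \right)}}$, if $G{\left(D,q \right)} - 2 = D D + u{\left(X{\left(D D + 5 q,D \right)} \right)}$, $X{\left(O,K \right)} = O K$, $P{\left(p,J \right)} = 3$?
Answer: $- \frac{29311}{4626525} \approx -0.0063354$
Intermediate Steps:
$X{\left(O,K \right)} = K O$
$u{\left(T \right)} = 15 + 3 T$ ($u{\left(T \right)} = \left(T + 5\right) 3 = \left(5 + T\right) 3 = 15 + 3 T$)
$G{\left(D,q \right)} = 17 + D^{2} + 3 D \left(D^{2} + 5 q\right)$ ($G{\left(D,q \right)} = 2 + \left(D D + \left(15 + 3 D \left(D D + 5 q\right)\right)\right) = 2 + \left(D^{2} + \left(15 + 3 D \left(D^{2} + 5 q\right)\right)\right) = 2 + \left(15 + D^{2} + 3 D \left(D^{2} + 5 q\right)\right) = 17 + D^{2} + 3 D \left(D^{2} + 5 q\right)$)
$\frac{87933}{G{\left(-166,74 \right)}} = \frac{87933}{17 + \left(-166\right)^{2} + 3 \left(-166\right) \left(\left(-166\right)^{2} + 5 \cdot 74\right)} = \frac{87933}{17 + 27556 + 3 \left(-166\right) \left(27556 + 370\right)} = \frac{87933}{17 + 27556 + 3 \left(-166\right) 27926} = \frac{87933}{17 + 27556 - 13907148} = \frac{87933}{-13879575} = 87933 \left(- \frac{1}{13879575}\right) = - \frac{29311}{4626525}$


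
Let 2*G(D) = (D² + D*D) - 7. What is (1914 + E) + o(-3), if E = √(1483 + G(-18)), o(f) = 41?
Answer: 1955 + √7214/2 ≈ 1997.5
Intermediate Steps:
G(D) = -7/2 + D² (G(D) = ((D² + D*D) - 7)/2 = ((D² + D²) - 7)/2 = (2*D² - 7)/2 = (-7 + 2*D²)/2 = -7/2 + D²)
E = √7214/2 (E = √(1483 + (-7/2 + (-18)²)) = √(1483 + (-7/2 + 324)) = √(1483 + 641/2) = √(3607/2) = √7214/2 ≈ 42.468)
(1914 + E) + o(-3) = (1914 + √7214/2) + 41 = 1955 + √7214/2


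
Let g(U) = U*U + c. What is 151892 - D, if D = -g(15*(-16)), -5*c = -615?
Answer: 209615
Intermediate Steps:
c = 123 (c = -1/5*(-615) = 123)
g(U) = 123 + U**2 (g(U) = U*U + 123 = U**2 + 123 = 123 + U**2)
D = -57723 (D = -(123 + (15*(-16))**2) = -(123 + (-240)**2) = -(123 + 57600) = -1*57723 = -57723)
151892 - D = 151892 - 1*(-57723) = 151892 + 57723 = 209615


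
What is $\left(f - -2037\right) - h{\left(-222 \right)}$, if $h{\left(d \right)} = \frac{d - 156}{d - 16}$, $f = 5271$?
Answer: $\frac{124209}{17} \approx 7306.4$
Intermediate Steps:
$h{\left(d \right)} = \frac{-156 + d}{-16 + d}$
$\left(f - -2037\right) - h{\left(-222 \right)} = \left(5271 - -2037\right) - \frac{-156 - 222}{-16 - 222} = \left(5271 + 2037\right) - \frac{1}{-238} \left(-378\right) = 7308 - \left(- \frac{1}{238}\right) \left(-378\right) = 7308 - \frac{27}{17} = \frac{124209}{17}$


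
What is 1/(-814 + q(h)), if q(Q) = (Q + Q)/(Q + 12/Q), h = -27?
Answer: -247/200572 ≈ -0.0012315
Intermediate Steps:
q(Q) = 2*Q/(Q + 12/Q) (q(Q) = (2*Q)/(Q + 12/Q) = 2*Q/(Q + 12/Q))
1/(-814 + q(h)) = 1/(-814 + 2*(-27)²/(12 + (-27)²)) = 1/(-814 + 2*729/(12 + 729)) = 1/(-814 + 2*729/741) = 1/(-814 + 2*729*(1/741)) = 1/(-814 + 486/247) = 1/(-200572/247) = -247/200572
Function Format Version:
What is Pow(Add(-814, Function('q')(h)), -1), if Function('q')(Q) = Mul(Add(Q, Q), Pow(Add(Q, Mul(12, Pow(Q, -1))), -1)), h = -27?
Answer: Rational(-247, 200572) ≈ -0.0012315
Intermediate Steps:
Function('q')(Q) = Mul(2, Q, Pow(Add(Q, Mul(12, Pow(Q, -1))), -1)) (Function('q')(Q) = Mul(Mul(2, Q), Pow(Add(Q, Mul(12, Pow(Q, -1))), -1)) = Mul(2, Q, Pow(Add(Q, Mul(12, Pow(Q, -1))), -1)))
Pow(Add(-814, Function('q')(h)), -1) = Pow(Add(-814, Mul(2, Pow(-27, 2), Pow(Add(12, Pow(-27, 2)), -1))), -1) = Pow(Add(-814, Mul(2, 729, Pow(Add(12, 729), -1))), -1) = Pow(Add(-814, Mul(2, 729, Pow(741, -1))), -1) = Pow(Add(-814, Mul(2, 729, Rational(1, 741))), -1) = Pow(Add(-814, Rational(486, 247)), -1) = Pow(Rational(-200572, 247), -1) = Rational(-247, 200572)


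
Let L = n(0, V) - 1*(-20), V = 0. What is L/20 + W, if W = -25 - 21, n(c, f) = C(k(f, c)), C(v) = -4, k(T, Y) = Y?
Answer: -226/5 ≈ -45.200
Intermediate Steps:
n(c, f) = -4
L = 16 (L = -4 - 1*(-20) = -4 + 20 = 16)
W = -46
L/20 + W = 16/20 - 46 = (1/20)*16 - 46 = ⅘ - 46 = -226/5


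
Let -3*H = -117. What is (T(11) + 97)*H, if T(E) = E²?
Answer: 8502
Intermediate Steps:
H = 39 (H = -⅓*(-117) = 39)
(T(11) + 97)*H = (11² + 97)*39 = (121 + 97)*39 = 218*39 = 8502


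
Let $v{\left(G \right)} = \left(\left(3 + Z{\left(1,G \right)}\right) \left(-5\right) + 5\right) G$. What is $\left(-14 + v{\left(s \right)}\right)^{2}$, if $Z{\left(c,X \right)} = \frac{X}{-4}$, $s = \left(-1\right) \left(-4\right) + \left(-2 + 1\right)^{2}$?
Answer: $\frac{17161}{16} \approx 1072.6$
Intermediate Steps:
$s = 5$ ($s = 4 + \left(-1\right)^{2} = 4 + 1 = 5$)
$Z{\left(c,X \right)} = - \frac{X}{4}$ ($Z{\left(c,X \right)} = X \left(- \frac{1}{4}\right) = - \frac{X}{4}$)
$v{\left(G \right)} = G \left(-10 + \frac{5 G}{4}\right)$ ($v{\left(G \right)} = \left(\left(3 - \frac{G}{4}\right) \left(-5\right) + 5\right) G = \left(\left(-15 + \frac{5 G}{4}\right) + 5\right) G = \left(-10 + \frac{5 G}{4}\right) G = G \left(-10 + \frac{5 G}{4}\right)$)
$\left(-14 + v{\left(s \right)}\right)^{2} = \left(-14 + \frac{5}{4} \cdot 5 \left(-8 + 5\right)\right)^{2} = \left(-14 + \frac{5}{4} \cdot 5 \left(-3\right)\right)^{2} = \left(-14 - \frac{75}{4}\right)^{2} = \left(- \frac{131}{4}\right)^{2} = \frac{17161}{16}$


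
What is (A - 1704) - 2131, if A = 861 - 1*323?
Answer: -3297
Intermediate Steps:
A = 538 (A = 861 - 323 = 538)
(A - 1704) - 2131 = (538 - 1704) - 2131 = -1166 - 2131 = -3297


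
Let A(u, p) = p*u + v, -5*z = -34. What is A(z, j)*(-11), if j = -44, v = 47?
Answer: 13871/5 ≈ 2774.2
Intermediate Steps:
z = 34/5 (z = -1/5*(-34) = 34/5 ≈ 6.8000)
A(u, p) = 47 + p*u (A(u, p) = p*u + 47 = 47 + p*u)
A(z, j)*(-11) = (47 - 44*34/5)*(-11) = (47 - 1496/5)*(-11) = -1261/5*(-11) = 13871/5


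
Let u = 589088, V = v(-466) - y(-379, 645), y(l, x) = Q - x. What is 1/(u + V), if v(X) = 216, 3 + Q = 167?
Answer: 1/589785 ≈ 1.6955e-6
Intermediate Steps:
Q = 164 (Q = -3 + 167 = 164)
y(l, x) = 164 - x
V = 697 (V = 216 - (164 - 1*645) = 216 - (164 - 645) = 216 - 1*(-481) = 216 + 481 = 697)
1/(u + V) = 1/(589088 + 697) = 1/589785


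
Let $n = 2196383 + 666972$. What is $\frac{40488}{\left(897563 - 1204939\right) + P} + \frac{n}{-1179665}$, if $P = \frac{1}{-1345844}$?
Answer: $- \frac{249758737171023071}{97600797731681885} \approx -2.559$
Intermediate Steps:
$P = - \frac{1}{1345844} \approx -7.4303 \cdot 10^{-7}$
$n = 2863355$
$\frac{40488}{\left(897563 - 1204939\right) + P} + \frac{n}{-1179665} = \frac{40488}{\left(897563 - 1204939\right) - \frac{1}{1345844}} + \frac{2863355}{-1179665} = \frac{40488}{-307376 - \frac{1}{1345844}} + 2863355 \left(- \frac{1}{1179665}\right) = \frac{40488}{- \frac{413680145345}{1345844}} - \frac{572671}{235933} = 40488 \left(- \frac{1345844}{413680145345}\right) - \frac{572671}{235933} = - \frac{54490531872}{413680145345} - \frac{572671}{235933} = - \frac{249758737171023071}{97600797731681885}$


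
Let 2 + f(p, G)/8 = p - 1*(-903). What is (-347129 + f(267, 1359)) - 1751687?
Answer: -2089472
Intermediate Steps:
f(p, G) = 7208 + 8*p (f(p, G) = -16 + 8*(p - 1*(-903)) = -16 + 8*(p + 903) = -16 + 8*(903 + p) = -16 + (7224 + 8*p) = 7208 + 8*p)
(-347129 + f(267, 1359)) - 1751687 = (-347129 + (7208 + 8*267)) - 1751687 = (-347129 + (7208 + 2136)) - 1751687 = (-347129 + 9344) - 1751687 = -337785 - 1751687 = -2089472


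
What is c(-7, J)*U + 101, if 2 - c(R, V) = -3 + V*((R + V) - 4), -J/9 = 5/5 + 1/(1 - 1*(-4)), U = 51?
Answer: -291286/25 ≈ -11651.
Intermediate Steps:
J = -54/5 (J = -9*(5/5 + 1/(1 - 1*(-4))) = -9*(5*(⅕) + 1/(1 + 4)) = -9*(1 + 1/5) = -9*(1 + 1*(⅕)) = -9*(1 + ⅕) = -9*6/5 = -54/5 ≈ -10.800)
c(R, V) = 5 - V*(-4 + R + V) (c(R, V) = 2 - (-3 + V*((R + V) - 4)) = 2 - (-3 + V*(-4 + R + V)) = 2 + (3 - V*(-4 + R + V)) = 5 - V*(-4 + R + V))
c(-7, J)*U + 101 = (5 - (-54/5)² + 4*(-54/5) - 1*(-7)*(-54/5))*51 + 101 = (5 - 1*2916/25 - 216/5 - 378/5)*51 + 101 = (5 - 2916/25 - 216/5 - 378/5)*51 + 101 = -5761/25*51 + 101 = -293811/25 + 101 = -291286/25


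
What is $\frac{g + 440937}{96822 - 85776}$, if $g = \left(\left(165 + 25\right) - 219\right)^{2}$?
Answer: $\frac{220889}{5523} \approx 39.994$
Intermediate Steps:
$g = 841$ ($g = \left(190 - 219\right)^{2} = \left(-29\right)^{2} = 841$)
$\frac{g + 440937}{96822 - 85776} = \frac{841 + 440937}{96822 - 85776} = \frac{441778}{11046} = 441778 \cdot \frac{1}{11046} = \frac{220889}{5523}$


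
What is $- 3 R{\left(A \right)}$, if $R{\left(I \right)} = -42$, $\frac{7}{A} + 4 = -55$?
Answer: $126$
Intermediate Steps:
$A = - \frac{7}{59}$ ($A = \frac{7}{-4 - 55} = \frac{7}{-59} = 7 \left(- \frac{1}{59}\right) = - \frac{7}{59} \approx -0.11864$)
$- 3 R{\left(A \right)} = \left(-3\right) \left(-42\right) = 126$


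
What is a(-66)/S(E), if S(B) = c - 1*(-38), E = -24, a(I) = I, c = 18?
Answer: -33/28 ≈ -1.1786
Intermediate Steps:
S(B) = 56 (S(B) = 18 - 1*(-38) = 18 + 38 = 56)
a(-66)/S(E) = -66/56 = -66*1/56 = -33/28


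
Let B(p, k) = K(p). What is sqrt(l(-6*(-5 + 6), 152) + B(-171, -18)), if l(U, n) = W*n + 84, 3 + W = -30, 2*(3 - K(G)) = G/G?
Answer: I*sqrt(19718)/2 ≈ 70.21*I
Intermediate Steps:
K(G) = 5/2 (K(G) = 3 - G/(2*G) = 3 - 1/2*1 = 3 - 1/2 = 5/2)
B(p, k) = 5/2
W = -33 (W = -3 - 30 = -33)
l(U, n) = 84 - 33*n (l(U, n) = -33*n + 84 = 84 - 33*n)
sqrt(l(-6*(-5 + 6), 152) + B(-171, -18)) = sqrt((84 - 33*152) + 5/2) = sqrt((84 - 5016) + 5/2) = sqrt(-4932 + 5/2) = sqrt(-9859/2) = I*sqrt(19718)/2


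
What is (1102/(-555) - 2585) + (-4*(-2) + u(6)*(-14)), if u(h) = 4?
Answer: -1462417/555 ≈ -2635.0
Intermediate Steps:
(1102/(-555) - 2585) + (-4*(-2) + u(6)*(-14)) = (1102/(-555) - 2585) + (-4*(-2) + 4*(-14)) = (1102*(-1/555) - 2585) + (8 - 56) = (-1102/555 - 2585) - 48 = -1435777/555 - 48 = -1462417/555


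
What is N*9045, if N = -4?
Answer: -36180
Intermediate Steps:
N*9045 = -4*9045 = -36180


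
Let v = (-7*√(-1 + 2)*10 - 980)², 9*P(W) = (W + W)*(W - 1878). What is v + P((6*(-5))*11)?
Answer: 1264420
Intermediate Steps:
P(W) = 2*W*(-1878 + W)/9 (P(W) = ((W + W)*(W - 1878))/9 = ((2*W)*(-1878 + W))/9 = (2*W*(-1878 + W))/9 = 2*W*(-1878 + W)/9)
v = 1102500 (v = (-7*√1*10 - 980)² = (-7*1*10 - 980)² = (-7*10 - 980)² = (-70 - 980)² = (-1050)² = 1102500)
v + P((6*(-5))*11) = 1102500 + 2*((6*(-5))*11)*(-1878 + (6*(-5))*11)/9 = 1102500 + 2*(-30*11)*(-1878 - 30*11)/9 = 1102500 + (2/9)*(-330)*(-1878 - 330) = 1102500 + (2/9)*(-330)*(-2208) = 1102500 + 161920 = 1264420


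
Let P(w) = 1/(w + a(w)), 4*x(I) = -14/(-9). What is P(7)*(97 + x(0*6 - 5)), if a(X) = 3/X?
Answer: 12271/936 ≈ 13.110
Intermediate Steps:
x(I) = 7/18 (x(I) = (-14/(-9))/4 = (-14*(-1/9))/4 = (1/4)*(14/9) = 7/18)
P(w) = 1/(w + 3/w)
P(7)*(97 + x(0*6 - 5)) = (7/(3 + 7**2))*(97 + 7/18) = (7/(3 + 49))*(1753/18) = (7/52)*(1753/18) = 12271/936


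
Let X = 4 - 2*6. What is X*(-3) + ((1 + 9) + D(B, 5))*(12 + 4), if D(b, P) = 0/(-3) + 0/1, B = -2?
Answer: 184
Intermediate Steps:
X = -8 (X = 4 - 12 = -8)
D(b, P) = 0 (D(b, P) = 0*(-⅓) + 0*1 = 0 + 0 = 0)
X*(-3) + ((1 + 9) + D(B, 5))*(12 + 4) = -8*(-3) + ((1 + 9) + 0)*(12 + 4) = 24 + (10 + 0)*16 = 24 + 10*16 = 24 + 160 = 184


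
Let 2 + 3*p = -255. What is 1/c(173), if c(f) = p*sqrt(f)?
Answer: -3*sqrt(173)/44461 ≈ -0.00088749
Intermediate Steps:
p = -257/3 (p = -2/3 + (1/3)*(-255) = -2/3 - 85 = -257/3 ≈ -85.667)
c(f) = -257*sqrt(f)/3
1/c(173) = 1/(-257*sqrt(173)/3) = -3*sqrt(173)/44461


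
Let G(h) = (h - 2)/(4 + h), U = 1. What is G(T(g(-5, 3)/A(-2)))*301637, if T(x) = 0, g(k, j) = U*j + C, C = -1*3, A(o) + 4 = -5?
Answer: -301637/2 ≈ -1.5082e+5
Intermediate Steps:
A(o) = -9 (A(o) = -4 - 5 = -9)
C = -3
g(k, j) = -3 + j (g(k, j) = 1*j - 3 = j - 3 = -3 + j)
G(h) = (-2 + h)/(4 + h)
G(T(g(-5, 3)/A(-2)))*301637 = ((-2 + 0)/(4 + 0))*301637 = (-2/4)*301637 = ((¼)*(-2))*301637 = -½*301637 = -301637/2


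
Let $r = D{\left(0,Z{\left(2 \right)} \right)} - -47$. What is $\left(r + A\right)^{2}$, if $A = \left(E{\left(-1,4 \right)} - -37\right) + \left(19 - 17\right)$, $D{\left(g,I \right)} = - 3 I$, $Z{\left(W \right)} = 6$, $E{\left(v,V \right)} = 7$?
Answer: $5625$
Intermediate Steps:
$r = 29$ ($r = \left(-3\right) 6 - -47 = -18 + 47 = 29$)
$A = 46$ ($A = \left(7 - -37\right) + \left(19 - 17\right) = \left(7 + 37\right) + \left(19 - 17\right) = 44 + 2 = 46$)
$\left(r + A\right)^{2} = \left(29 + 46\right)^{2} = 75^{2} = 5625$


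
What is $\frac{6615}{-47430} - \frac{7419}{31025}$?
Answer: $- \frac{728253}{1923550} \approx -0.3786$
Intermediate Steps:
$\frac{6615}{-47430} - \frac{7419}{31025} = 6615 \left(- \frac{1}{47430}\right) - \frac{7419}{31025} = - \frac{147}{1054} - \frac{7419}{31025} = - \frac{728253}{1923550}$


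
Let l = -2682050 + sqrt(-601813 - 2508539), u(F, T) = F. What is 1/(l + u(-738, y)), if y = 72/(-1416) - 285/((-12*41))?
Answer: -670697/1799338640824 - I*sqrt(194397)/1799338640824 ≈ -3.7275e-7 - 2.4504e-10*I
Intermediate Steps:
y = 5113/9676 (y = 72*(-1/1416) - 285/(-492) = -3/59 - 285*(-1/492) = -3/59 + 95/164 = 5113/9676 ≈ 0.52842)
l = -2682050 + 4*I*sqrt(194397) (l = -2682050 + sqrt(-3110352) = -2682050 + 4*I*sqrt(194397) ≈ -2.682e+6 + 1763.6*I)
1/(l + u(-738, y)) = 1/((-2682050 + 4*I*sqrt(194397)) - 738) = 1/(-2682788 + 4*I*sqrt(194397))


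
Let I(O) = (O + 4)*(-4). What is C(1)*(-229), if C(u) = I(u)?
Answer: 4580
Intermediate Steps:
I(O) = -16 - 4*O (I(O) = (4 + O)*(-4) = -16 - 4*O)
C(u) = -16 - 4*u
C(1)*(-229) = (-16 - 4*1)*(-229) = (-16 - 4)*(-229) = -20*(-229) = 4580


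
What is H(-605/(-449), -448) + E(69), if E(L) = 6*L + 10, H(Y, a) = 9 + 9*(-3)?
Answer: 406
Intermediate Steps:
H(Y, a) = -18 (H(Y, a) = 9 - 27 = -18)
E(L) = 10 + 6*L
H(-605/(-449), -448) + E(69) = -18 + (10 + 6*69) = -18 + (10 + 414) = -18 + 424 = 406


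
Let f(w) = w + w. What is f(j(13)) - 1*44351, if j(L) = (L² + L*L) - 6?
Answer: -43687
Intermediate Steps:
j(L) = -6 + 2*L² (j(L) = (L² + L²) - 6 = 2*L² - 6 = -6 + 2*L²)
f(w) = 2*w
f(j(13)) - 1*44351 = 2*(-6 + 2*13²) - 1*44351 = 2*(-6 + 2*169) - 44351 = 2*(-6 + 338) - 44351 = 2*332 - 44351 = 664 - 44351 = -43687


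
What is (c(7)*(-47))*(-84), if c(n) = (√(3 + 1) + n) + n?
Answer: 63168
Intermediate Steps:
c(n) = 2 + 2*n (c(n) = (√4 + n) + n = (2 + n) + n = 2 + 2*n)
(c(7)*(-47))*(-84) = ((2 + 2*7)*(-47))*(-84) = ((2 + 14)*(-47))*(-84) = (16*(-47))*(-84) = -752*(-84) = 63168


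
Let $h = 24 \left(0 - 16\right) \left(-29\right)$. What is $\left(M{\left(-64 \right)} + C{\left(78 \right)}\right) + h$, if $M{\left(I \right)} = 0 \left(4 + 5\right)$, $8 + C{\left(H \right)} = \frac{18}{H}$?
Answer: $\frac{144667}{13} \approx 11128.0$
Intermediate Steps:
$C{\left(H \right)} = -8 + \frac{18}{H}$
$M{\left(I \right)} = 0$ ($M{\left(I \right)} = 0 \cdot 9 = 0$)
$h = 11136$ ($h = 24 \left(0 - 16\right) \left(-29\right) = 24 \left(-16\right) \left(-29\right) = \left(-384\right) \left(-29\right) = 11136$)
$\left(M{\left(-64 \right)} + C{\left(78 \right)}\right) + h = \left(0 - \left(8 - \frac{18}{78}\right)\right) + 11136 = \left(0 + \left(-8 + 18 \cdot \frac{1}{78}\right)\right) + 11136 = \left(0 + \left(-8 + \frac{3}{13}\right)\right) + 11136 = \left(0 - \frac{101}{13}\right) + 11136 = - \frac{101}{13} + 11136 = \frac{144667}{13}$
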